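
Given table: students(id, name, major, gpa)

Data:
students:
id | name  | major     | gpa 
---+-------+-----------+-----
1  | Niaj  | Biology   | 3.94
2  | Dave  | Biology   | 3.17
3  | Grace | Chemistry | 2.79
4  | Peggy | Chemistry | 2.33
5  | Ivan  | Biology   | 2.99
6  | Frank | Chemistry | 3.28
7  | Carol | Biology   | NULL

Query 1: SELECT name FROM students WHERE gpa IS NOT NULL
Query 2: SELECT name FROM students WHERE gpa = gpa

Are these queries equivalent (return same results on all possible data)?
Yes, equivalent

Both queries return: [('Dave',), ('Frank',), ('Grace',), ('Ivan',), ('Niaj',), ('Peggy',)]

Reason: IS NOT NULL vs self-equality (both exclude NULLs)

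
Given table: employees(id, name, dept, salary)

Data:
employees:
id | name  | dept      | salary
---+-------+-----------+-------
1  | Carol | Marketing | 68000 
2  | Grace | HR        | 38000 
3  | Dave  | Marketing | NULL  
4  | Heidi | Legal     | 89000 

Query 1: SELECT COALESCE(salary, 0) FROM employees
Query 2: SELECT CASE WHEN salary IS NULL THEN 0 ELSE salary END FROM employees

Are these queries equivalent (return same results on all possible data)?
Yes, equivalent

Both queries return: [(0,), (38000,), (68000,), (89000,)]

Reason: COALESCE vs CASE for NULL handling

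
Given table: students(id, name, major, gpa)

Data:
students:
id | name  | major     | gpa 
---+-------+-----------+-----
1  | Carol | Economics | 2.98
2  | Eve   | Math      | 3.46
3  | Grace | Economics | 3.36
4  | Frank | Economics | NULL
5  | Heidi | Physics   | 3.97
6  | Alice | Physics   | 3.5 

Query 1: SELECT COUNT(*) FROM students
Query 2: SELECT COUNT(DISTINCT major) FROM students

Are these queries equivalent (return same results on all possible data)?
No, not equivalent

Query 1 returns: [(6,)]
Query 2 returns: [(3,)]

Reason: COUNT(*) counts rows, COUNT(DISTINCT major) counts unique majors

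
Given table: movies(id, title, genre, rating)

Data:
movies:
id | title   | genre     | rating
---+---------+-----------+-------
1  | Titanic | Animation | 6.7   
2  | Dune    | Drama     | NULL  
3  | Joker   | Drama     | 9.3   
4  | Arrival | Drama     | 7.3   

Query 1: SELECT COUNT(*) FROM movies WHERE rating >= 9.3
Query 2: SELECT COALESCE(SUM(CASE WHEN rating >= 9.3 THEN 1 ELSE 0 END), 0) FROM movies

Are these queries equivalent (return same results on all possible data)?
Yes, equivalent

Both queries return: [(1,)]

Reason: COUNT with WHERE vs conditional SUM (COALESCE handles empty-table NULL)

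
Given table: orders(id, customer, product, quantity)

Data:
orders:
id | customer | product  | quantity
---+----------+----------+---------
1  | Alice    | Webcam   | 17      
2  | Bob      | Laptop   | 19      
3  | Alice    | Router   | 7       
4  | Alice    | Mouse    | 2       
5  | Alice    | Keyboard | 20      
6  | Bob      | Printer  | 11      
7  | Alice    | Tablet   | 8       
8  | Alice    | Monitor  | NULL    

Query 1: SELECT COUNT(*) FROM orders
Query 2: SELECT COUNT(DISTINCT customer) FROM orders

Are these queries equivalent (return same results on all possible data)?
No, not equivalent

Query 1 returns: [(8,)]
Query 2 returns: [(2,)]

Reason: COUNT(*) counts rows, COUNT(DISTINCT customer) counts unique customers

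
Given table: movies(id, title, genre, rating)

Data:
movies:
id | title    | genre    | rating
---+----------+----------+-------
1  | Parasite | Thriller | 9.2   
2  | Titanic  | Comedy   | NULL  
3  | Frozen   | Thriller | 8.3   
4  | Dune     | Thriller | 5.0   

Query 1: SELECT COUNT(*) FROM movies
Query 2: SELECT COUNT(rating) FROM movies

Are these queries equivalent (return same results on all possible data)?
No, not equivalent

Query 1 returns: [(4,)]
Query 2 returns: [(3,)]

Reason: COUNT(*) includes NULLs, COUNT(column) excludes them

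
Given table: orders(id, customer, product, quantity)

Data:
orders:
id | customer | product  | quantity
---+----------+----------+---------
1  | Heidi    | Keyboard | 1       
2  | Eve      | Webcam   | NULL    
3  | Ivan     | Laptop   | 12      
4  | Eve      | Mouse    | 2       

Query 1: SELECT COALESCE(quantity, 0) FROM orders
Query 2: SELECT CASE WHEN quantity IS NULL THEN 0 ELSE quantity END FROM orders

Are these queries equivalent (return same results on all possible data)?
Yes, equivalent

Both queries return: [(0,), (1,), (2,), (12,)]

Reason: COALESCE vs CASE for NULL handling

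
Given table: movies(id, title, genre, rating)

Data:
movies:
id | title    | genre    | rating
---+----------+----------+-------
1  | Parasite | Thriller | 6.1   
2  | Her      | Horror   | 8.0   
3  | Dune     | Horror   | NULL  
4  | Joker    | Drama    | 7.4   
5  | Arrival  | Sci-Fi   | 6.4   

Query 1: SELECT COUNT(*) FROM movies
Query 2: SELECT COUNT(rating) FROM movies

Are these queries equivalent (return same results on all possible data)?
No, not equivalent

Query 1 returns: [(5,)]
Query 2 returns: [(4,)]

Reason: COUNT(*) includes NULLs, COUNT(column) excludes them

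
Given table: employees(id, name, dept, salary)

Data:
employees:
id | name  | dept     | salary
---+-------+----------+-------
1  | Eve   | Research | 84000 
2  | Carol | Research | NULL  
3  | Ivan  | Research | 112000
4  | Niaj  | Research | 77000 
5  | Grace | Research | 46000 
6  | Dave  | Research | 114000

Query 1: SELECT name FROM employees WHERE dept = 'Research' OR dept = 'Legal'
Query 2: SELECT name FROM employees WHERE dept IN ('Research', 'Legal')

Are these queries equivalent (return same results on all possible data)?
Yes, equivalent

Both queries return: [('Carol',), ('Dave',), ('Eve',), ('Grace',), ('Ivan',), ('Niaj',)]

Reason: OR vs IN are equivalent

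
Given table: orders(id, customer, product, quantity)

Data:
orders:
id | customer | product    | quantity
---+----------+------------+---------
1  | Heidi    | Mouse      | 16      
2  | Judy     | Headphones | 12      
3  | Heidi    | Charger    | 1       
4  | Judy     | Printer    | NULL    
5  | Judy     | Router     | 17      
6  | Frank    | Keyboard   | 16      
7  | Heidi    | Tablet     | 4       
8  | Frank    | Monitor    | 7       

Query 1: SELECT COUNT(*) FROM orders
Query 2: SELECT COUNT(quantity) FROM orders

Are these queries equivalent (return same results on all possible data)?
No, not equivalent

Query 1 returns: [(8,)]
Query 2 returns: [(7,)]

Reason: COUNT(*) includes NULLs, COUNT(column) excludes them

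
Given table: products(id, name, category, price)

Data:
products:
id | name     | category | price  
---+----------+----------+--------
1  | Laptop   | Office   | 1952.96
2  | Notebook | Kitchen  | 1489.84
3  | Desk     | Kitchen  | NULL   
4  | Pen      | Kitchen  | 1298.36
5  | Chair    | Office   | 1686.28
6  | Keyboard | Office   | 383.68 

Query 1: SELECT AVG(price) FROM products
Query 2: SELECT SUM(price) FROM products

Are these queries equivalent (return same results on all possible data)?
No, not equivalent

Query 1 returns: [(1362.224,)]
Query 2 returns: [(6811.12,)]

Reason: AVG vs SUM give different aggregate values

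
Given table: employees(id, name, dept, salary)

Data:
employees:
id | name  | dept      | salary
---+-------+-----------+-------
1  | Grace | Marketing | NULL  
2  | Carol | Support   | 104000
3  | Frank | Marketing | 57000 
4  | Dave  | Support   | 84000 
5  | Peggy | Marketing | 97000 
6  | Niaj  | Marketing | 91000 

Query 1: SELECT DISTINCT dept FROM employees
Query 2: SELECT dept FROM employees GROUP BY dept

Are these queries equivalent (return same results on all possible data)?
Yes, equivalent

Both queries return: [('Marketing',), ('Support',)]

Reason: Both get unique depts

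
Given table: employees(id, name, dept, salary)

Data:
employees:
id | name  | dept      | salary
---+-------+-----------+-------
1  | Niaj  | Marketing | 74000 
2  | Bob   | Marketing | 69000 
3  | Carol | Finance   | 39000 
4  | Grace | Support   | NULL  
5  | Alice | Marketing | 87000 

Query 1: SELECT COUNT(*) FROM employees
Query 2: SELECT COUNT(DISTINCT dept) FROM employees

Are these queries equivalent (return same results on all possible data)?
No, not equivalent

Query 1 returns: [(5,)]
Query 2 returns: [(3,)]

Reason: COUNT(*) counts rows, COUNT(DISTINCT dept) counts unique depts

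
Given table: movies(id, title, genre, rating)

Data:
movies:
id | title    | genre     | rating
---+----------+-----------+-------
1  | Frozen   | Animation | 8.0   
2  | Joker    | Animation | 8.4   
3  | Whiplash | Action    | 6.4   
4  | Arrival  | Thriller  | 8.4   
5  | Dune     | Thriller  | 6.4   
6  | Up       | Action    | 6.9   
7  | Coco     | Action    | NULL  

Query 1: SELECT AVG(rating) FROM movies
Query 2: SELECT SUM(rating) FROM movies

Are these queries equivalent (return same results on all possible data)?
No, not equivalent

Query 1 returns: [(7.416666666666667,)]
Query 2 returns: [(44.5,)]

Reason: AVG vs SUM give different aggregate values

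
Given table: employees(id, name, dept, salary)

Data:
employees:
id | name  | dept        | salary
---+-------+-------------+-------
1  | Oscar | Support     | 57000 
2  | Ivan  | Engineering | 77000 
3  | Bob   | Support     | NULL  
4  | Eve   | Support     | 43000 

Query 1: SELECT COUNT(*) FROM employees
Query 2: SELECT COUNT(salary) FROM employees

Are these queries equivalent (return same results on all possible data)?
No, not equivalent

Query 1 returns: [(4,)]
Query 2 returns: [(3,)]

Reason: COUNT(*) includes NULLs, COUNT(column) excludes them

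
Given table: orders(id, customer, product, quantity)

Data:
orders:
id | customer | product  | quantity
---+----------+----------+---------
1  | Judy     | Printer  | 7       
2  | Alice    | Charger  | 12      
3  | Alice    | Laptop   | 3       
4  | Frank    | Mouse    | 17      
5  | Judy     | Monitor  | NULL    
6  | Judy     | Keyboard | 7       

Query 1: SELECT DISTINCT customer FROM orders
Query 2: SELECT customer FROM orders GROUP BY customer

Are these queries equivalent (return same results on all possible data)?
Yes, equivalent

Both queries return: [('Alice',), ('Frank',), ('Judy',)]

Reason: Both get unique customers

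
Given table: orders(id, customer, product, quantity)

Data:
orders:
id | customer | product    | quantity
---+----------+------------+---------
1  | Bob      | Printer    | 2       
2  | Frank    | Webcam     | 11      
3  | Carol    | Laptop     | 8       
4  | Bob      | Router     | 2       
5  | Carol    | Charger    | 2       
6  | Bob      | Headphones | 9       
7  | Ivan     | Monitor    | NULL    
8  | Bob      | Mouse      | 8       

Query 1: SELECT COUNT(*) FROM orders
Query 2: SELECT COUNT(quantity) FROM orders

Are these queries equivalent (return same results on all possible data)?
No, not equivalent

Query 1 returns: [(8,)]
Query 2 returns: [(7,)]

Reason: COUNT(*) includes NULLs, COUNT(column) excludes them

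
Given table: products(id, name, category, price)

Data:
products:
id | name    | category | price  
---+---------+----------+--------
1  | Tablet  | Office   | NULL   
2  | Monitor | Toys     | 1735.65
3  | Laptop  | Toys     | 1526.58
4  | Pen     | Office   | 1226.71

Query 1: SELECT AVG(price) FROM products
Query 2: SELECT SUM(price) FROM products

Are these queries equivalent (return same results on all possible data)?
No, not equivalent

Query 1 returns: [(1496.3133333333335,)]
Query 2 returns: [(4488.9400000000005,)]

Reason: AVG vs SUM give different aggregate values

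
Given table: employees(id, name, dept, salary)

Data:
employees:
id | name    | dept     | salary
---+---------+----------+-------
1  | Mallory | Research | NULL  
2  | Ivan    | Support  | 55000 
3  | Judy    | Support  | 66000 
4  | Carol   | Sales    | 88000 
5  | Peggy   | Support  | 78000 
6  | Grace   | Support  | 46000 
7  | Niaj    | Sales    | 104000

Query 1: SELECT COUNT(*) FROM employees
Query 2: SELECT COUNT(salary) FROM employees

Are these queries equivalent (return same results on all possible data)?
No, not equivalent

Query 1 returns: [(7,)]
Query 2 returns: [(6,)]

Reason: COUNT(*) includes NULLs, COUNT(column) excludes them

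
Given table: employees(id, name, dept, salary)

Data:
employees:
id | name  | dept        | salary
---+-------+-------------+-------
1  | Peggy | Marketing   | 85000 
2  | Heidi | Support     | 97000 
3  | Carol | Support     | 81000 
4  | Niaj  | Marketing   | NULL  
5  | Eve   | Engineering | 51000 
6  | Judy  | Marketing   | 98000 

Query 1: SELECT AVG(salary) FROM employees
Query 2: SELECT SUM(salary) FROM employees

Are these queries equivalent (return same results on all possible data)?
No, not equivalent

Query 1 returns: [(82400.0,)]
Query 2 returns: [(412000,)]

Reason: AVG vs SUM give different aggregate values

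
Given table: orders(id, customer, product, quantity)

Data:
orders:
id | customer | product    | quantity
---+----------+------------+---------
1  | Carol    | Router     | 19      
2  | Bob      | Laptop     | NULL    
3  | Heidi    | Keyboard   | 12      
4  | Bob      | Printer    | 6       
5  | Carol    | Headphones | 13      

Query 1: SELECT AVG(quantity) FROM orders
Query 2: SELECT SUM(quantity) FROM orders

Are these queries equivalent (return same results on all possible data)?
No, not equivalent

Query 1 returns: [(12.5,)]
Query 2 returns: [(50,)]

Reason: AVG vs SUM give different aggregate values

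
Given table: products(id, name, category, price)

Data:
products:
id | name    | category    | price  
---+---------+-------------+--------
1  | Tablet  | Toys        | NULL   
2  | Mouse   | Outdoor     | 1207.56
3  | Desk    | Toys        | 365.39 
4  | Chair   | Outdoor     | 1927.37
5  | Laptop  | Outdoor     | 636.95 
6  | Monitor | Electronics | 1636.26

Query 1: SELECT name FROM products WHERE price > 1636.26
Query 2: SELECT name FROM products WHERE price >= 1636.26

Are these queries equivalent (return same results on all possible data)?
No, not equivalent

Query 1 returns: [('Chair',)]
Query 2 returns: [('Chair',), ('Monitor',)]

Reason: > vs >= gives different results when price = 1636.26 exists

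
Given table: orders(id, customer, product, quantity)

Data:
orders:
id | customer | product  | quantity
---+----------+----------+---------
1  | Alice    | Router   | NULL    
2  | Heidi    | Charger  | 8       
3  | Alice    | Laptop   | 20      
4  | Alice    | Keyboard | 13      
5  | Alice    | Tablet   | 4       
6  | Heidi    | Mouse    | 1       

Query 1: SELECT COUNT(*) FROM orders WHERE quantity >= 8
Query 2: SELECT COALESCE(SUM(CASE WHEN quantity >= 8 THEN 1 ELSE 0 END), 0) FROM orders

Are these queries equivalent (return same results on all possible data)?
Yes, equivalent

Both queries return: [(3,)]

Reason: COUNT with WHERE vs conditional SUM (COALESCE handles empty-table NULL)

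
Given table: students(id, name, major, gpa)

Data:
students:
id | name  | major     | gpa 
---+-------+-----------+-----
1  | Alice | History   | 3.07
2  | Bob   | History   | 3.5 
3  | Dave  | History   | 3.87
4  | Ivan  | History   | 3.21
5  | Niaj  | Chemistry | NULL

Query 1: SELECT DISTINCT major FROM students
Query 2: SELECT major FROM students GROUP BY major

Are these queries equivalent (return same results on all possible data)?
Yes, equivalent

Both queries return: [('Chemistry',), ('History',)]

Reason: Both get unique majors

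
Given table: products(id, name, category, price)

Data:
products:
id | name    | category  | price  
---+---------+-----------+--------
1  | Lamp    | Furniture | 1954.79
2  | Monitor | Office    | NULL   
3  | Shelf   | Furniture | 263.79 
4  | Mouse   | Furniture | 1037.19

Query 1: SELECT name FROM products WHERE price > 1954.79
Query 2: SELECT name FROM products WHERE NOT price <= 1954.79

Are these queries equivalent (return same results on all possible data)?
Yes, equivalent

Both queries return: []

Reason: Both filter price > 1954.79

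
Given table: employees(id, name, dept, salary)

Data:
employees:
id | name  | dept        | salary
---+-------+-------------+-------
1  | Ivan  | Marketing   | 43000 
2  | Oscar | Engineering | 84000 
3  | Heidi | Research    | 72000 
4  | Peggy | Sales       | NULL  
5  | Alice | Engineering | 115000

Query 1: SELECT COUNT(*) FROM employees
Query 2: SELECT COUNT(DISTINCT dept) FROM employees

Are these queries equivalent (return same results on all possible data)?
No, not equivalent

Query 1 returns: [(5,)]
Query 2 returns: [(4,)]

Reason: COUNT(*) counts rows, COUNT(DISTINCT dept) counts unique depts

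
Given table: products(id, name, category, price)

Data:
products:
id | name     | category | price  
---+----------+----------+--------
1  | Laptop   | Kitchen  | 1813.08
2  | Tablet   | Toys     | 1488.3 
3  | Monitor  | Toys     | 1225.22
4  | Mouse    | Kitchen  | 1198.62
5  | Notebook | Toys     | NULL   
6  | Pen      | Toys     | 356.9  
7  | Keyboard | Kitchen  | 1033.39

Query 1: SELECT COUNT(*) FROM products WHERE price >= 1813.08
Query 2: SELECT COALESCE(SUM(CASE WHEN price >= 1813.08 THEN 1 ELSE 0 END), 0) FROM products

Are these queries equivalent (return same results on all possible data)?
Yes, equivalent

Both queries return: [(1,)]

Reason: COUNT with WHERE vs conditional SUM (COALESCE handles empty-table NULL)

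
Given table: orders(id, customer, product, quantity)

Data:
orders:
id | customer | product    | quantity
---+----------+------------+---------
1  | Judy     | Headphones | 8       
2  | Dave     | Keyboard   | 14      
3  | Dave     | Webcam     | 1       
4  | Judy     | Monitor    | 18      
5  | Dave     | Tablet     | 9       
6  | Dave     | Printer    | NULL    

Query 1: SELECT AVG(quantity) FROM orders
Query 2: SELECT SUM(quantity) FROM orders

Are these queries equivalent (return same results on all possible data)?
No, not equivalent

Query 1 returns: [(10.0,)]
Query 2 returns: [(50,)]

Reason: AVG vs SUM give different aggregate values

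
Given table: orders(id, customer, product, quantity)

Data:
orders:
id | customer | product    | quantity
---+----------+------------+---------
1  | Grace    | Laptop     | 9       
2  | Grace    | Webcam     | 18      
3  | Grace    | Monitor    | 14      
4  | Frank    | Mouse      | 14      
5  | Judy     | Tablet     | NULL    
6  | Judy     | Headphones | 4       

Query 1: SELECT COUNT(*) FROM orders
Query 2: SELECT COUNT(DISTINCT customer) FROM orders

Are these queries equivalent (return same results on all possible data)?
No, not equivalent

Query 1 returns: [(6,)]
Query 2 returns: [(3,)]

Reason: COUNT(*) counts rows, COUNT(DISTINCT customer) counts unique customers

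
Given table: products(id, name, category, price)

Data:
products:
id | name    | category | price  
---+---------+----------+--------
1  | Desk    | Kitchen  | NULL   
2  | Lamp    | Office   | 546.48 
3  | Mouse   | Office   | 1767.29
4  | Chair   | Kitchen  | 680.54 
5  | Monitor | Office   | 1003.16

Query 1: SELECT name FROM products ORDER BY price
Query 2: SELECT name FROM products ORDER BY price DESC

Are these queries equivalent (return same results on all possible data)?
No, not equivalent

Query 1 returns: [('Desk',), ('Lamp',), ('Chair',), ('Monitor',), ('Mouse',)]
Query 2 returns: [('Mouse',), ('Monitor',), ('Chair',), ('Lamp',), ('Desk',)]

Reason: ASC vs DESC gives opposite ordering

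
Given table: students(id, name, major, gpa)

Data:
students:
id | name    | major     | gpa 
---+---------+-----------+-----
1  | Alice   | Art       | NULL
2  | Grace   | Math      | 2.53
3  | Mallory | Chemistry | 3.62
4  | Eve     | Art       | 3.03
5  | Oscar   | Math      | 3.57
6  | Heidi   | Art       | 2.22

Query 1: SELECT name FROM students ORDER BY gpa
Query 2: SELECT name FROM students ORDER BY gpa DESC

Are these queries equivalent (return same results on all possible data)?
No, not equivalent

Query 1 returns: [('Alice',), ('Heidi',), ('Grace',), ('Eve',), ('Oscar',), ('Mallory',)]
Query 2 returns: [('Mallory',), ('Oscar',), ('Eve',), ('Grace',), ('Heidi',), ('Alice',)]

Reason: ASC vs DESC gives opposite ordering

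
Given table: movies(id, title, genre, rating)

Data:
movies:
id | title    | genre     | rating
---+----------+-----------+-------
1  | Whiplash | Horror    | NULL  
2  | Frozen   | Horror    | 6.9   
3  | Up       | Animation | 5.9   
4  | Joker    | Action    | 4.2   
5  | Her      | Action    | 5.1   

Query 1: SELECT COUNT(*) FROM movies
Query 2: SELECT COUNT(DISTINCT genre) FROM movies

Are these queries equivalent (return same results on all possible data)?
No, not equivalent

Query 1 returns: [(5,)]
Query 2 returns: [(3,)]

Reason: COUNT(*) counts rows, COUNT(DISTINCT genre) counts unique genres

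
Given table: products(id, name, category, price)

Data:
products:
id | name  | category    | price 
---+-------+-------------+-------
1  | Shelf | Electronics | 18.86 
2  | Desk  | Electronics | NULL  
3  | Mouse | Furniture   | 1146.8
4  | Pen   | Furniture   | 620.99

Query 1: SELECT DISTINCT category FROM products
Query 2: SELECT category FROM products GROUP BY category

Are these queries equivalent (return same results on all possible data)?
Yes, equivalent

Both queries return: [('Electronics',), ('Furniture',)]

Reason: Both get unique categorys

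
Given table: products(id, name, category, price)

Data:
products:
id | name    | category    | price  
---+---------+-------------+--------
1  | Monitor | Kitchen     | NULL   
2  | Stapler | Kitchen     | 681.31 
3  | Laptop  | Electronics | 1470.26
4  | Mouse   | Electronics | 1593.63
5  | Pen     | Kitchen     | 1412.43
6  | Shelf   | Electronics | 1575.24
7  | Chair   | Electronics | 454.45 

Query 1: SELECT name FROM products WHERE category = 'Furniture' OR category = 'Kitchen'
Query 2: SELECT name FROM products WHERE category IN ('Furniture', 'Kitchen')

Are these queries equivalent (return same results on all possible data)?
Yes, equivalent

Both queries return: [('Monitor',), ('Pen',), ('Stapler',)]

Reason: OR vs IN are equivalent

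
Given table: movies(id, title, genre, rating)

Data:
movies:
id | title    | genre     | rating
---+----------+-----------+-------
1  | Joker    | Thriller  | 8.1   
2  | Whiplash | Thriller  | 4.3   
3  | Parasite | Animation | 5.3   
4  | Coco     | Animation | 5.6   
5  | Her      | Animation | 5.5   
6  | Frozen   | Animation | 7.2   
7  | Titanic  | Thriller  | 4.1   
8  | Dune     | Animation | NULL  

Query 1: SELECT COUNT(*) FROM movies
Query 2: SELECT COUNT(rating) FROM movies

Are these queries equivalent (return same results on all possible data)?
No, not equivalent

Query 1 returns: [(8,)]
Query 2 returns: [(7,)]

Reason: COUNT(*) includes NULLs, COUNT(column) excludes them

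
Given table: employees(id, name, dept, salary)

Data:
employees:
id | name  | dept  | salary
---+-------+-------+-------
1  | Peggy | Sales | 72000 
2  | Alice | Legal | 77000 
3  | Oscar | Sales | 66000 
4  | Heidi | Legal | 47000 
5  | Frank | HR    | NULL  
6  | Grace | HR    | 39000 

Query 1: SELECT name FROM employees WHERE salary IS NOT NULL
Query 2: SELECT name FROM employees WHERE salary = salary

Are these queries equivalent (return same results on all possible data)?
Yes, equivalent

Both queries return: [('Alice',), ('Grace',), ('Heidi',), ('Oscar',), ('Peggy',)]

Reason: IS NOT NULL vs self-equality (both exclude NULLs)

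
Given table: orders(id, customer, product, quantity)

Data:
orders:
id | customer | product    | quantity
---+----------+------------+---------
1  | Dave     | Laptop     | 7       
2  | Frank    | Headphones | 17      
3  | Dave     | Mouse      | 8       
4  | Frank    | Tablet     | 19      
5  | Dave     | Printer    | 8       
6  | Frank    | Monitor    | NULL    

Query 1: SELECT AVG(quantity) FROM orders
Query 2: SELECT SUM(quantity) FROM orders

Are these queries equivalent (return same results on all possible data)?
No, not equivalent

Query 1 returns: [(11.8,)]
Query 2 returns: [(59,)]

Reason: AVG vs SUM give different aggregate values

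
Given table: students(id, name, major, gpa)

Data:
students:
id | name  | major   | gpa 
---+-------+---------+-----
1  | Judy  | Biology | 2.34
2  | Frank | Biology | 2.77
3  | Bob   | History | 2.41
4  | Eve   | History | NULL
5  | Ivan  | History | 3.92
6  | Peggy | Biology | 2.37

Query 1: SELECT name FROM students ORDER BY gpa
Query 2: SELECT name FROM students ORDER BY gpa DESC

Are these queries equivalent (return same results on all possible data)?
No, not equivalent

Query 1 returns: [('Eve',), ('Judy',), ('Peggy',), ('Bob',), ('Frank',), ('Ivan',)]
Query 2 returns: [('Ivan',), ('Frank',), ('Bob',), ('Peggy',), ('Judy',), ('Eve',)]

Reason: ASC vs DESC gives opposite ordering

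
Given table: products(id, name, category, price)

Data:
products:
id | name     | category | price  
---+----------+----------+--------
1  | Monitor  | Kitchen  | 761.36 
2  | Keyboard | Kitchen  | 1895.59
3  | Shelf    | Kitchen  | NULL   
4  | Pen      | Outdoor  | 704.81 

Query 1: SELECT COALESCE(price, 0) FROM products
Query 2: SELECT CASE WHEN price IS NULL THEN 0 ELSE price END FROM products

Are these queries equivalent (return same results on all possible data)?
Yes, equivalent

Both queries return: [(0,), (704.81,), (761.36,), (1895.59,)]

Reason: COALESCE vs CASE for NULL handling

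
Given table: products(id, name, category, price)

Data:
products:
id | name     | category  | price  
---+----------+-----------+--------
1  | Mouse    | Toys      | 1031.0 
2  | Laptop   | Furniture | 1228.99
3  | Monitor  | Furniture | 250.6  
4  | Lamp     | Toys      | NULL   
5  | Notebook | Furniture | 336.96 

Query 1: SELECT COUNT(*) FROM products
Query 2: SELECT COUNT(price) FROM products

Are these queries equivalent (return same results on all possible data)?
No, not equivalent

Query 1 returns: [(5,)]
Query 2 returns: [(4,)]

Reason: COUNT(*) includes NULLs, COUNT(column) excludes them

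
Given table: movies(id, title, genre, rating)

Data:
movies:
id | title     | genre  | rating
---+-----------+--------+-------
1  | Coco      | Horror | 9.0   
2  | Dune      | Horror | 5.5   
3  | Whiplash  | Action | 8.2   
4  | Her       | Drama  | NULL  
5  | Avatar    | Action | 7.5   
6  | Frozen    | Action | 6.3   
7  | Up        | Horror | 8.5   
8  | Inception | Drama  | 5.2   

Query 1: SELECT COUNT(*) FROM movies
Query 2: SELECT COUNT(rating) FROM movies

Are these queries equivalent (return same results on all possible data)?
No, not equivalent

Query 1 returns: [(8,)]
Query 2 returns: [(7,)]

Reason: COUNT(*) includes NULLs, COUNT(column) excludes them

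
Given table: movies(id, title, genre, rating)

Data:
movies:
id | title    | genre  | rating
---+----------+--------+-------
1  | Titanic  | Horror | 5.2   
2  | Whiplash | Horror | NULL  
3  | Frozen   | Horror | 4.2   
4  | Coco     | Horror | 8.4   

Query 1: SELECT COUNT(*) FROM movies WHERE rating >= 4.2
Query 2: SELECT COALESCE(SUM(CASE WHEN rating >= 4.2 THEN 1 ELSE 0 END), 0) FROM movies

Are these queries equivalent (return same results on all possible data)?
Yes, equivalent

Both queries return: [(3,)]

Reason: COUNT with WHERE vs conditional SUM (COALESCE handles empty-table NULL)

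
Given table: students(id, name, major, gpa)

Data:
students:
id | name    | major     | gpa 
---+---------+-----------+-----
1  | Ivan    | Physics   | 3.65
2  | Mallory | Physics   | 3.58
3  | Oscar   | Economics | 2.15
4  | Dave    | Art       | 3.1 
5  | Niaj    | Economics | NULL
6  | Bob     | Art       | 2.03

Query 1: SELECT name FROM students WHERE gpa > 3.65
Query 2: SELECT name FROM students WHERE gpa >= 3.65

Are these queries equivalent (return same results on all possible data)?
No, not equivalent

Query 1 returns: []
Query 2 returns: [('Ivan',)]

Reason: > vs >= gives different results when gpa = 3.65 exists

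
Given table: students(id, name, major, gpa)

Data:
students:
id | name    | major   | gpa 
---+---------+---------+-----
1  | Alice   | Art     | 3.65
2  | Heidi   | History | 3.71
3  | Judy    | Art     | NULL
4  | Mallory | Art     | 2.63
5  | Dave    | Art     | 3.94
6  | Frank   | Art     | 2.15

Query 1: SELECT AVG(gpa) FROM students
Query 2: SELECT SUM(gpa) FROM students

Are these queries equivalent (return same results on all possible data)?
No, not equivalent

Query 1 returns: [(3.2159999999999997,)]
Query 2 returns: [(16.08,)]

Reason: AVG vs SUM give different aggregate values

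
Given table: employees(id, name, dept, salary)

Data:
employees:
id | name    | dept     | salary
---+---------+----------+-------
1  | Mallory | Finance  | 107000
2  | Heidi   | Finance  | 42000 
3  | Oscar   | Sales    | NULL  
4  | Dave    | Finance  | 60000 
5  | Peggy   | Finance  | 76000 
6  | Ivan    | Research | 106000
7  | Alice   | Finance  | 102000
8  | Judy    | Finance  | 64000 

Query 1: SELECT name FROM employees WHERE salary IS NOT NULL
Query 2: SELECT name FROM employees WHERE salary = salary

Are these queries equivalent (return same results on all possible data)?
Yes, equivalent

Both queries return: [('Alice',), ('Dave',), ('Heidi',), ('Ivan',), ('Judy',), ('Mallory',), ('Peggy',)]

Reason: IS NOT NULL vs self-equality (both exclude NULLs)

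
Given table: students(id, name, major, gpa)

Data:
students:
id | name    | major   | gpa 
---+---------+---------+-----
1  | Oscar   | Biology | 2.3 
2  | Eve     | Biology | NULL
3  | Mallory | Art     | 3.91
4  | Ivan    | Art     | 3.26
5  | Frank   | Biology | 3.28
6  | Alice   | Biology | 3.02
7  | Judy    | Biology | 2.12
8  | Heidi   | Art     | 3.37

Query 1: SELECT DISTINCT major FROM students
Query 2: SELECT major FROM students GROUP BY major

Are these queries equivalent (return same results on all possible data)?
Yes, equivalent

Both queries return: [('Art',), ('Biology',)]

Reason: Both get unique majors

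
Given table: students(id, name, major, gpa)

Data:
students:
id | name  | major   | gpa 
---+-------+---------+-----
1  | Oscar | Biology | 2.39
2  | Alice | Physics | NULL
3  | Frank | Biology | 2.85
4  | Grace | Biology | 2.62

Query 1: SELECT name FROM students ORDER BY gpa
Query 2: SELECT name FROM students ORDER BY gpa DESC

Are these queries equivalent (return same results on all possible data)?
No, not equivalent

Query 1 returns: [('Alice',), ('Oscar',), ('Grace',), ('Frank',)]
Query 2 returns: [('Frank',), ('Grace',), ('Oscar',), ('Alice',)]

Reason: ASC vs DESC gives opposite ordering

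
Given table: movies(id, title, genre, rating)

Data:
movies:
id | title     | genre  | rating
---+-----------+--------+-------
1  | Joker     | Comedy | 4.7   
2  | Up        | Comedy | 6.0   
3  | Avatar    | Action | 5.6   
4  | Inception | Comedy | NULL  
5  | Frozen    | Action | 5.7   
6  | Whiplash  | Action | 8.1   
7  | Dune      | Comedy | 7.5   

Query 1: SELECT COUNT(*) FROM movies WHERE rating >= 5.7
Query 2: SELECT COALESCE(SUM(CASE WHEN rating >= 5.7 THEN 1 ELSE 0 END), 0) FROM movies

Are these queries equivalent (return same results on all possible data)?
Yes, equivalent

Both queries return: [(4,)]

Reason: COUNT with WHERE vs conditional SUM (COALESCE handles empty-table NULL)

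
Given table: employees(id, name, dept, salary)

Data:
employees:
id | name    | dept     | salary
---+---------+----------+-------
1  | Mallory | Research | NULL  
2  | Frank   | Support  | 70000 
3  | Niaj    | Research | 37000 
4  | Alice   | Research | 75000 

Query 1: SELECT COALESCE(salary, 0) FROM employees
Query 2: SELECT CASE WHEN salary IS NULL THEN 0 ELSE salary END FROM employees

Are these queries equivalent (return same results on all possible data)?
Yes, equivalent

Both queries return: [(0,), (37000,), (70000,), (75000,)]

Reason: COALESCE vs CASE for NULL handling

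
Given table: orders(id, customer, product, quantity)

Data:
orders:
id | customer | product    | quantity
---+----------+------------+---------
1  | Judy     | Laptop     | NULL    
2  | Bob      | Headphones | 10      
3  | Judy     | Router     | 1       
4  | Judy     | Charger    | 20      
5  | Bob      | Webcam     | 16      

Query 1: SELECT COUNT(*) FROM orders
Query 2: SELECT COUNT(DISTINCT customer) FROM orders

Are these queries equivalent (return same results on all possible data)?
No, not equivalent

Query 1 returns: [(5,)]
Query 2 returns: [(2,)]

Reason: COUNT(*) counts rows, COUNT(DISTINCT customer) counts unique customers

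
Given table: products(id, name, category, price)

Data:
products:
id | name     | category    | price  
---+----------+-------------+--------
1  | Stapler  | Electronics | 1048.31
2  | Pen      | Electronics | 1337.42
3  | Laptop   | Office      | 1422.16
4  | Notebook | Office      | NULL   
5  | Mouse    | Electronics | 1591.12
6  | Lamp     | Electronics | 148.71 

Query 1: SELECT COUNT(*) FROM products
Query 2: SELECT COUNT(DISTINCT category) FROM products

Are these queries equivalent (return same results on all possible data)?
No, not equivalent

Query 1 returns: [(6,)]
Query 2 returns: [(2,)]

Reason: COUNT(*) counts rows, COUNT(DISTINCT category) counts unique categorys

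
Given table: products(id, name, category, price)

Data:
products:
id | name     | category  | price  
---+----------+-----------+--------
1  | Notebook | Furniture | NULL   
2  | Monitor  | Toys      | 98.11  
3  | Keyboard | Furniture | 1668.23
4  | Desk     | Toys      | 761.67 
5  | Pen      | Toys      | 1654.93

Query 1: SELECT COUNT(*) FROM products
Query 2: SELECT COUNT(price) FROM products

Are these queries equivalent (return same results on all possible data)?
No, not equivalent

Query 1 returns: [(5,)]
Query 2 returns: [(4,)]

Reason: COUNT(*) includes NULLs, COUNT(column) excludes them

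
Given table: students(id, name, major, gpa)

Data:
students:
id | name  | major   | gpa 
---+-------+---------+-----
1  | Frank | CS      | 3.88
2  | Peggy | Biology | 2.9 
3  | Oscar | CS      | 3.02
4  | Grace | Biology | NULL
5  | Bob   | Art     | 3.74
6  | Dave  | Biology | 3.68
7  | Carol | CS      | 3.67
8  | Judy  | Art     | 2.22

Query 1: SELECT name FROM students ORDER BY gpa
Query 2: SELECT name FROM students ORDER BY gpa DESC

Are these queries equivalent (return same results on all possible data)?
No, not equivalent

Query 1 returns: [('Grace',), ('Judy',), ('Peggy',), ('Oscar',), ('Carol',), ('Dave',), ('Bob',), ('Frank',)]
Query 2 returns: [('Frank',), ('Bob',), ('Dave',), ('Carol',), ('Oscar',), ('Peggy',), ('Judy',), ('Grace',)]

Reason: ASC vs DESC gives opposite ordering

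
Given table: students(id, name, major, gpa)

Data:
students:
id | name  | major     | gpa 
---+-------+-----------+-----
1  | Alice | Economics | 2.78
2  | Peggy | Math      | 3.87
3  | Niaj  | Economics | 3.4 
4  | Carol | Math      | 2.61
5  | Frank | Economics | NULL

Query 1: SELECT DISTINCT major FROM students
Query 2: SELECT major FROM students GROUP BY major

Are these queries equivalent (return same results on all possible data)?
Yes, equivalent

Both queries return: [('Economics',), ('Math',)]

Reason: Both get unique majors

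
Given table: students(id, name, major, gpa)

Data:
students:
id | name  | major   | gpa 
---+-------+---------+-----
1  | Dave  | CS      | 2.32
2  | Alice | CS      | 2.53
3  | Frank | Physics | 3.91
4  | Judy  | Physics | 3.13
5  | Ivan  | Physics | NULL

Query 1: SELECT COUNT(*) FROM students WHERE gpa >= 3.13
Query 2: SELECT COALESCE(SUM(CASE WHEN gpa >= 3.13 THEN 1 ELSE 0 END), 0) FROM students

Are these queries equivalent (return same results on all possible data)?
Yes, equivalent

Both queries return: [(2,)]

Reason: COUNT with WHERE vs conditional SUM (COALESCE handles empty-table NULL)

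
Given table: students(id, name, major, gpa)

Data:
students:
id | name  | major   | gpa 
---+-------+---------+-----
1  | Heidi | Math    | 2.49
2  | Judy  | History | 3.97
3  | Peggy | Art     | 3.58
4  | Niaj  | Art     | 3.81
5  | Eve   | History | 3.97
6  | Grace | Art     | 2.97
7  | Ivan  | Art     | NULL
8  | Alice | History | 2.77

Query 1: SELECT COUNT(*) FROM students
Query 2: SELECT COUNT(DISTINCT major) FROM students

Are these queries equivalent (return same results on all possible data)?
No, not equivalent

Query 1 returns: [(8,)]
Query 2 returns: [(3,)]

Reason: COUNT(*) counts rows, COUNT(DISTINCT major) counts unique majors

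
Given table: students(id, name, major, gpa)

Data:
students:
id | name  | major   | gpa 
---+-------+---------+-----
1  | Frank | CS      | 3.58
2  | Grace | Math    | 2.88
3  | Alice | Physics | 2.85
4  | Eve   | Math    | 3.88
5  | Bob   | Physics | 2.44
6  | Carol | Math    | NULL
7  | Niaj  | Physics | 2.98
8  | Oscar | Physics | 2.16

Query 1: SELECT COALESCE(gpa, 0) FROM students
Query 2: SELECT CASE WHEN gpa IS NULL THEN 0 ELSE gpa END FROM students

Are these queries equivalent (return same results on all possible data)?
Yes, equivalent

Both queries return: [(0,), (2.16,), (2.44,), (2.85,), (2.88,), (2.98,), (3.58,), (3.88,)]

Reason: COALESCE vs CASE for NULL handling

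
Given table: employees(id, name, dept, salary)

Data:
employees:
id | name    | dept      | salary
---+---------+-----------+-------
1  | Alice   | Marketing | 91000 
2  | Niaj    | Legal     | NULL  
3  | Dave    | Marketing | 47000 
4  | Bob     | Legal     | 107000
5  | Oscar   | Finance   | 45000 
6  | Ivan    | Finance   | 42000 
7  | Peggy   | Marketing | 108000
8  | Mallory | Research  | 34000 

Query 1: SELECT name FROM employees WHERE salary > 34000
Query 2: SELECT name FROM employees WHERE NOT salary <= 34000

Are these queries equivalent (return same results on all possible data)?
Yes, equivalent

Both queries return: [('Alice',), ('Bob',), ('Dave',), ('Ivan',), ('Oscar',), ('Peggy',)]

Reason: Both filter salary > 34000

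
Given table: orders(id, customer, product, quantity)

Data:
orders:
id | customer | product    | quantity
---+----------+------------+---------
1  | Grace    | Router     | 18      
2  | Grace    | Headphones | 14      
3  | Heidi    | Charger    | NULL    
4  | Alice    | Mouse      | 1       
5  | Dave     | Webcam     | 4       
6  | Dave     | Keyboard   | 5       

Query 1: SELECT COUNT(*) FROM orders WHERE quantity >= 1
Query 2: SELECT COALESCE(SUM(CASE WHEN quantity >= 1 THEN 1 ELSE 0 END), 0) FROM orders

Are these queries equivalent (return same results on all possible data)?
Yes, equivalent

Both queries return: [(5,)]

Reason: COUNT with WHERE vs conditional SUM (COALESCE handles empty-table NULL)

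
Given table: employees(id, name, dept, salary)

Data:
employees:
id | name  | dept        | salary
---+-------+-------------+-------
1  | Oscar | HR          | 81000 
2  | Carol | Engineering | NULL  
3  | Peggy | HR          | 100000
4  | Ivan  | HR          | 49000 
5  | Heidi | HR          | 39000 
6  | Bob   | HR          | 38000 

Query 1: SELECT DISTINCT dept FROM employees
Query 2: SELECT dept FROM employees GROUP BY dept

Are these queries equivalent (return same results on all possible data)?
Yes, equivalent

Both queries return: [('Engineering',), ('HR',)]

Reason: Both get unique depts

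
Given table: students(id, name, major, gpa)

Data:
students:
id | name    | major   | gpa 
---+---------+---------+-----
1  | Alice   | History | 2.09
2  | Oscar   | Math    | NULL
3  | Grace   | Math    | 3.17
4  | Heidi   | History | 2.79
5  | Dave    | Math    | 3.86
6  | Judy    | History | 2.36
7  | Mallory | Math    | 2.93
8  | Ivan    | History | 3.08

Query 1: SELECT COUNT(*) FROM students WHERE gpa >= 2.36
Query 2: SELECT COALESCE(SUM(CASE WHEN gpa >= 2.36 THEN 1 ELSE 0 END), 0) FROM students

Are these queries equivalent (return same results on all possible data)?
Yes, equivalent

Both queries return: [(6,)]

Reason: COUNT with WHERE vs conditional SUM (COALESCE handles empty-table NULL)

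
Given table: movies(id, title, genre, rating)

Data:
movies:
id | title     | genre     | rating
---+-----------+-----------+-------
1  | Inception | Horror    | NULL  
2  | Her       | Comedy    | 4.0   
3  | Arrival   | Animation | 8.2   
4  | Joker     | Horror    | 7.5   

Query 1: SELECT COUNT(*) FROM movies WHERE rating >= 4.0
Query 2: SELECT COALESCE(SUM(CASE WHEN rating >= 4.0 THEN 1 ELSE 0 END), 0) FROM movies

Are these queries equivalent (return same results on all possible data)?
Yes, equivalent

Both queries return: [(3,)]

Reason: COUNT with WHERE vs conditional SUM (COALESCE handles empty-table NULL)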